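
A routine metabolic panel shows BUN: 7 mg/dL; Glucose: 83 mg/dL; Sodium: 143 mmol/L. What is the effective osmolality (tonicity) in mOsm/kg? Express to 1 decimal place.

290.6 mOsm/kg

Effective osmolality excludes urea (freely permeant across cell membranes):
2·Na + glucose/18
= 2·143 + 83/18
= 286 + 4.61
= 290.61 mOsm/kg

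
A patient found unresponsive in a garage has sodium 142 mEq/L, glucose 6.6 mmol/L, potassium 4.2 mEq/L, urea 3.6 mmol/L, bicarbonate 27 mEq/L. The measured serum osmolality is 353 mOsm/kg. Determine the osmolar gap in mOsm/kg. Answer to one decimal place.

Calculated osmolality = 2·Na + glucose + urea
= 2·142 + 6.6 + 3.6
= 284 + 6.60 + 3.60
= 294.2 mOsm/kg ≈ 294.2 mOsm/kg
Osmolar gap = measured − calculated = 353 − 294.2 = 58.8 mOsm/kg

58.8 mOsm/kg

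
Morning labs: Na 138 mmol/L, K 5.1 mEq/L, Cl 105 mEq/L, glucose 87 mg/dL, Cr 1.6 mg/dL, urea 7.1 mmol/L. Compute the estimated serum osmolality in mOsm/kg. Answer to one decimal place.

287.9 mOsm/kg

Calculated osmolality = 2·Na + glucose/18 + urea
= 2·138 + 87/18 + 7.1
= 276 + 4.83 + 7.10
= 287.93 mOsm/kg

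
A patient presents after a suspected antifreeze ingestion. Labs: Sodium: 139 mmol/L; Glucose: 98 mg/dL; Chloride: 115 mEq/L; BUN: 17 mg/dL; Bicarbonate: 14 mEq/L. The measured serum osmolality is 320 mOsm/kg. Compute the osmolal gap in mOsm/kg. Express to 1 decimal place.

Calculated osmolality = 2·Na + glucose/18 + BUN/2.8
= 2·139 + 98/18 + 17/2.8
= 278 + 5.44 + 6.07
= 289.51 mOsm/kg ≈ 289.5 mOsm/kg
Osmolar gap = measured − calculated = 320 − 289.5 = 30.5 mOsm/kg

30.5 mOsm/kg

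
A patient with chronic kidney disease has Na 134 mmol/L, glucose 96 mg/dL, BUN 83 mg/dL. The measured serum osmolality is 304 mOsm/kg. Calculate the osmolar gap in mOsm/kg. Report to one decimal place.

Calculated osmolality = 2·Na + glucose/18 + BUN/2.8
= 2·134 + 96/18 + 83/2.8
= 268 + 5.33 + 29.64
= 302.97 mOsm/kg ≈ 303.0 mOsm/kg
Osmolar gap = measured − calculated = 304 − 303.0 = 1.0 mOsm/kg

1.0 mOsm/kg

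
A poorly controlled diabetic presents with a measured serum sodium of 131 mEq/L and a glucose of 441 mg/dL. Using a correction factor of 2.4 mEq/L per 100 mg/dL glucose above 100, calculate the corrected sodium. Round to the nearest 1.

139 mEq/L

Corrected Na = measured Na + 2.4 · (glucose − 100)/100
= 131 + 2.4 · (441 − 100)/100
= 131 + 8.2
= 139.2 mEq/L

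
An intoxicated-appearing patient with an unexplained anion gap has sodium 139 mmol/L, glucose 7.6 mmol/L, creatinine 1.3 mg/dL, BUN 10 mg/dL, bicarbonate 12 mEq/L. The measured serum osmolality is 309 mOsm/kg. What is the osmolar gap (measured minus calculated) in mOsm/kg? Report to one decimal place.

19.8 mOsm/kg

Calculated osmolality = 2·Na + glucose + BUN/2.8
= 2·139 + 7.6 + 10/2.8
= 278 + 7.60 + 3.57
= 289.17 mOsm/kg ≈ 289.2 mOsm/kg
Osmolar gap = measured − calculated = 309 − 289.2 = 19.8 mOsm/kg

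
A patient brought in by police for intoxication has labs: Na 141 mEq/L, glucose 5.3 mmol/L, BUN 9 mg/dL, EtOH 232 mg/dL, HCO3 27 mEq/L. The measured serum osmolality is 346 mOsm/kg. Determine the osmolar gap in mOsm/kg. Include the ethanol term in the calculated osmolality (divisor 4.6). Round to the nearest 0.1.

Calculated osmolality = 2·Na + glucose + BUN/2.8 + ethanol/4.6
= 2·141 + 5.3 + 9/2.8 + 232/4.6
= 282 + 5.30 + 3.21 + 50.43
= 340.94 mOsm/kg ≈ 340.9 mOsm/kg
Osmolar gap = measured − calculated = 346 − 340.9 = 5.1 mOsm/kg

5.1 mOsm/kg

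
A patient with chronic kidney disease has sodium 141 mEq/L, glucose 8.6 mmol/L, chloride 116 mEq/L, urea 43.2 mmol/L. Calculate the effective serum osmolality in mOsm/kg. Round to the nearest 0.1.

Effective osmolality excludes urea (freely permeant across cell membranes):
2·Na + glucose
= 2·141 + 8.6
= 282 + 8.6
= 290.6 mOsm/kg

290.6 mOsm/kg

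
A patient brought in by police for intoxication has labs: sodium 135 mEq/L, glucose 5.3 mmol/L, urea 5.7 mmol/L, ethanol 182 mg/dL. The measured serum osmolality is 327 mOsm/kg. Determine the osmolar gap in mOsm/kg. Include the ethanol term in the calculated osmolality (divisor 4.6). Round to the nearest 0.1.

6.4 mOsm/kg

Calculated osmolality = 2·Na + glucose + urea + ethanol/4.6
= 2·135 + 5.3 + 5.7 + 182/4.6
= 270 + 5.30 + 5.70 + 39.57
= 320.57 mOsm/kg ≈ 320.6 mOsm/kg
Osmolar gap = measured − calculated = 327 − 320.6 = 6.4 mOsm/kg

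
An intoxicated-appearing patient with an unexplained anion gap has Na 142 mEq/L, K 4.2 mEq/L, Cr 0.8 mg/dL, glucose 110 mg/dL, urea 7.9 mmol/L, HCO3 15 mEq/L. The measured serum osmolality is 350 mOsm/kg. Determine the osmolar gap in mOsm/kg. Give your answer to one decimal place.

Calculated osmolality = 2·Na + glucose/18 + urea
= 2·142 + 110/18 + 7.9
= 284 + 6.11 + 7.90
= 298.01 mOsm/kg ≈ 298.0 mOsm/kg
Osmolar gap = measured − calculated = 350 − 298.0 = 52.0 mOsm/kg

52.0 mOsm/kg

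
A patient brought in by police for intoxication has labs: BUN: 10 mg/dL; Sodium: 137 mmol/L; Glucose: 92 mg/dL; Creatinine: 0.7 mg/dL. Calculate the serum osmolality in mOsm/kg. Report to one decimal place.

282.7 mOsm/kg

Calculated osmolality = 2·Na + glucose/18 + BUN/2.8
= 2·137 + 92/18 + 10/2.8
= 274 + 5.11 + 3.57
= 282.68 mOsm/kg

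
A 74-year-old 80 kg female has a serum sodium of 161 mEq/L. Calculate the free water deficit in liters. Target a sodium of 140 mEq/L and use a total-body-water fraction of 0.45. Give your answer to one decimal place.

5.4 L

TBW = 0.45 · 80 = 36 L
Free water deficit = TBW · (Na/140 − 1)
= 36 · (161/140 − 1)
= 36 · 0.15
= 5.4 L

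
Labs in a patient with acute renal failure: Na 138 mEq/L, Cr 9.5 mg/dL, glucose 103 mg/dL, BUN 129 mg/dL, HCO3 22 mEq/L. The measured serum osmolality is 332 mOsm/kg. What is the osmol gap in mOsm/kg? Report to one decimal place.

4.2 mOsm/kg

Calculated osmolality = 2·Na + glucose/18 + BUN/2.8
= 2·138 + 103/18 + 129/2.8
= 276 + 5.72 + 46.07
= 327.79 mOsm/kg ≈ 327.8 mOsm/kg
Osmolar gap = measured − calculated = 332 − 327.8 = 4.2 mOsm/kg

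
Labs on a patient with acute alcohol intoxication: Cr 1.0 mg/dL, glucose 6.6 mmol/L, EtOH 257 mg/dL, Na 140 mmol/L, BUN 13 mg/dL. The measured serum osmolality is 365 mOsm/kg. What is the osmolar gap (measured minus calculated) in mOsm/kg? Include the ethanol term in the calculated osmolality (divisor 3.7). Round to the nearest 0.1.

4.3 mOsm/kg

Calculated osmolality = 2·Na + glucose + BUN/2.8 + ethanol/3.7
= 2·140 + 6.6 + 13/2.8 + 257/3.7
= 280 + 6.60 + 4.64 + 69.46
= 360.7 mOsm/kg ≈ 360.7 mOsm/kg
Osmolar gap = measured − calculated = 365 − 360.7 = 4.3 mOsm/kg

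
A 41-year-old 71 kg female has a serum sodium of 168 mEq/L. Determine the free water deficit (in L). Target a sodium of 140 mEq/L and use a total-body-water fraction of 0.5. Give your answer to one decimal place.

7.1 L

TBW = 0.5 · 71 = 35.5 L
Free water deficit = TBW · (Na/140 − 1)
= 35.5 · (168/140 − 1)
= 35.5 · 0.2
= 7.1 L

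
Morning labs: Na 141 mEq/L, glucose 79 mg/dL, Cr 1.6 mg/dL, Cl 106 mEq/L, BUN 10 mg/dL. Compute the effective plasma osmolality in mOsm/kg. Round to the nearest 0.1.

286.4 mOsm/kg

Effective osmolality excludes urea (freely permeant across cell membranes):
2·Na + glucose/18
= 2·141 + 79/18
= 282 + 4.39
= 286.39 mOsm/kg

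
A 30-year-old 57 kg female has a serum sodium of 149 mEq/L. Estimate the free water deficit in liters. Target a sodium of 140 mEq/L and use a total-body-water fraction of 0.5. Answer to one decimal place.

1.8 L

TBW = 0.5 · 57 = 28.5 L
Free water deficit = TBW · (Na/140 − 1)
= 28.5 · (149/140 − 1)
= 28.5 · 0.0643
= 1.83 L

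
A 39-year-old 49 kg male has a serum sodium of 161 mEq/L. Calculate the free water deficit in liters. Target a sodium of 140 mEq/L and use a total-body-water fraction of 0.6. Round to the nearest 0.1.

TBW = 0.6 · 49 = 29.4 L
Free water deficit = TBW · (Na/140 − 1)
= 29.4 · (161/140 − 1)
= 29.4 · 0.15
= 4.41 L

4.4 L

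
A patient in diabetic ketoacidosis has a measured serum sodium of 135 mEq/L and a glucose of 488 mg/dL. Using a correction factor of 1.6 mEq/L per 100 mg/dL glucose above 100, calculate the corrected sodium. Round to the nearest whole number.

Corrected Na = measured Na + 1.6 · (glucose − 100)/100
= 135 + 1.6 · (488 − 100)/100
= 135 + 6.2
= 141.2 mEq/L

141 mEq/L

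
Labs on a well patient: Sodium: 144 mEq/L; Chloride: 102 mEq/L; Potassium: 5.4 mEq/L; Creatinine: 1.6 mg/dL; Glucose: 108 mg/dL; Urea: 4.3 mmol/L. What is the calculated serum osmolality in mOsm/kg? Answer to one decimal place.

Calculated osmolality = 2·Na + glucose/18 + urea
= 2·144 + 108/18 + 4.3
= 288 + 6 + 4.30
= 298.3 mOsm/kg

298.3 mOsm/kg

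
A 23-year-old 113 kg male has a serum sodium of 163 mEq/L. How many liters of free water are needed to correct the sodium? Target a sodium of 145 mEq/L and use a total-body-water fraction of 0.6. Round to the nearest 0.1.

8.4 L

TBW = 0.6 · 113 = 67.8 L
Free water deficit = TBW · (Na/145 − 1)
= 67.8 · (163/145 − 1)
= 67.8 · 0.1241
= 8.41 L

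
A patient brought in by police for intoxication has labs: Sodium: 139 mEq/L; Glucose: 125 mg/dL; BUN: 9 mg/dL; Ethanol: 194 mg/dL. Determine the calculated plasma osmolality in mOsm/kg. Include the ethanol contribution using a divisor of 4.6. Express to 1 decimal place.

Calculated osmolality = 2·Na + glucose/18 + BUN/2.8 + ethanol/4.6
= 2·139 + 125/18 + 9/2.8 + 194/4.6
= 278 + 6.94 + 3.21 + 42.17
= 330.32 mOsm/kg

330.3 mOsm/kg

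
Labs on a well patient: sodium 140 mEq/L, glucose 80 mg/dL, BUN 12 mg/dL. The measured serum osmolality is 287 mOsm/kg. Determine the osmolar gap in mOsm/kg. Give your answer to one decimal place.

-1.7 mOsm/kg

Calculated osmolality = 2·Na + glucose/18 + BUN/2.8
= 2·140 + 80/18 + 12/2.8
= 280 + 4.44 + 4.29
= 288.73 mOsm/kg ≈ 288.7 mOsm/kg
Osmolar gap = measured − calculated = 287 − 288.7 = -1.7 mOsm/kg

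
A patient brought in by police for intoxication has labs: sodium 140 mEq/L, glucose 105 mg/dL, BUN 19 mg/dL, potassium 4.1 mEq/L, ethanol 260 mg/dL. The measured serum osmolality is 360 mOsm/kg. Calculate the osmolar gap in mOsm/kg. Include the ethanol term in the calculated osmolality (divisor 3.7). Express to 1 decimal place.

Calculated osmolality = 2·Na + glucose/18 + BUN/2.8 + ethanol/3.7
= 2·140 + 105/18 + 19/2.8 + 260/3.7
= 280 + 5.83 + 6.79 + 70.27
= 362.89 mOsm/kg ≈ 362.9 mOsm/kg
Osmolar gap = measured − calculated = 360 − 362.9 = -2.9 mOsm/kg

-2.9 mOsm/kg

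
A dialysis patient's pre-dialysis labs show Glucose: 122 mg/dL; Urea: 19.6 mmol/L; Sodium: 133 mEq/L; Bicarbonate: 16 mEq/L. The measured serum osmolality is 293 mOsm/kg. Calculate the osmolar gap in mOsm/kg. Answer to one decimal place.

Calculated osmolality = 2·Na + glucose/18 + urea
= 2·133 + 122/18 + 19.6
= 266 + 6.78 + 19.60
= 292.38 mOsm/kg ≈ 292.4 mOsm/kg
Osmolar gap = measured − calculated = 293 − 292.4 = 0.6 mOsm/kg

0.6 mOsm/kg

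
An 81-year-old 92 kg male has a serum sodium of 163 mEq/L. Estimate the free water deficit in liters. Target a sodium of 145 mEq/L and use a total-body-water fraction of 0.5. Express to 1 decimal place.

TBW = 0.5 · 92 = 46 L
Free water deficit = TBW · (Na/145 − 1)
= 46 · (163/145 − 1)
= 46 · 0.1241
= 5.71 L

5.7 L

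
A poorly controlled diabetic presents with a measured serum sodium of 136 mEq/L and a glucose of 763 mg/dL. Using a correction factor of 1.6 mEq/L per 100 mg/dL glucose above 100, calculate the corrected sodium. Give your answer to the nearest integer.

147 mEq/L

Corrected Na = measured Na + 1.6 · (glucose − 100)/100
= 136 + 1.6 · (763 − 100)/100
= 136 + 10.6
= 146.6 mEq/L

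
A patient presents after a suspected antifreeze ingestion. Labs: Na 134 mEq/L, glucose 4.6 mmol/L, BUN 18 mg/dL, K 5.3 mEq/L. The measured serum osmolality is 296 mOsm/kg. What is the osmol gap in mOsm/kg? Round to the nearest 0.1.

17.0 mOsm/kg

Calculated osmolality = 2·Na + glucose + BUN/2.8
= 2·134 + 4.6 + 18/2.8
= 268 + 4.60 + 6.43
= 279.03 mOsm/kg ≈ 279.0 mOsm/kg
Osmolar gap = measured − calculated = 296 − 279.0 = 17.0 mOsm/kg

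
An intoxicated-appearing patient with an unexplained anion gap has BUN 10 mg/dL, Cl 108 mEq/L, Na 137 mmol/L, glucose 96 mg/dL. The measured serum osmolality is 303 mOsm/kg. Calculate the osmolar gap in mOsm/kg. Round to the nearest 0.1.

Calculated osmolality = 2·Na + glucose/18 + BUN/2.8
= 2·137 + 96/18 + 10/2.8
= 274 + 5.33 + 3.57
= 282.9 mOsm/kg ≈ 282.9 mOsm/kg
Osmolar gap = measured − calculated = 303 − 282.9 = 20.1 mOsm/kg

20.1 mOsm/kg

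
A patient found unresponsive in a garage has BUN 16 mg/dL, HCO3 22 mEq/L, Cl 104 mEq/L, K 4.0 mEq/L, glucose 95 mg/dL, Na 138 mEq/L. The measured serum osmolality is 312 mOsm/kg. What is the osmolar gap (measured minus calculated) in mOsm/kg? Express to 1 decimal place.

Calculated osmolality = 2·Na + glucose/18 + BUN/2.8
= 2·138 + 95/18 + 16/2.8
= 276 + 5.28 + 5.71
= 286.99 mOsm/kg ≈ 287.0 mOsm/kg
Osmolar gap = measured − calculated = 312 − 287.0 = 25.0 mOsm/kg

25.0 mOsm/kg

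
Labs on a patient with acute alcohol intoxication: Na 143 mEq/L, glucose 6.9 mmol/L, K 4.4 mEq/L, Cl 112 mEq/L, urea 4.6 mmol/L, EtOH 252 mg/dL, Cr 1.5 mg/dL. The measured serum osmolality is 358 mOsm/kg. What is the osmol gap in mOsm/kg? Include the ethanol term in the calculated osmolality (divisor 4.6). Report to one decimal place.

Calculated osmolality = 2·Na + glucose + urea + ethanol/4.6
= 2·143 + 6.9 + 4.6 + 252/4.6
= 286 + 6.90 + 4.60 + 54.78
= 352.28 mOsm/kg ≈ 352.3 mOsm/kg
Osmolar gap = measured − calculated = 358 − 352.3 = 5.7 mOsm/kg

5.7 mOsm/kg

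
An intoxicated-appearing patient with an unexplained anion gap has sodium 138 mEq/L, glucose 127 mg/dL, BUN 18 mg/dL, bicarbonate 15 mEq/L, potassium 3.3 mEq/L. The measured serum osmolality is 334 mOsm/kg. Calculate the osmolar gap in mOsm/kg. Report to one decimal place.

Calculated osmolality = 2·Na + glucose/18 + BUN/2.8
= 2·138 + 127/18 + 18/2.8
= 276 + 7.06 + 6.43
= 289.49 mOsm/kg ≈ 289.5 mOsm/kg
Osmolar gap = measured − calculated = 334 − 289.5 = 44.5 mOsm/kg

44.5 mOsm/kg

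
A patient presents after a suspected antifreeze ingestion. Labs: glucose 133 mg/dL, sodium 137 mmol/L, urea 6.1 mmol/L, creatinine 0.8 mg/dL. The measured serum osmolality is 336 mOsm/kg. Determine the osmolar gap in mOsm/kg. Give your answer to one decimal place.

48.5 mOsm/kg

Calculated osmolality = 2·Na + glucose/18 + urea
= 2·137 + 133/18 + 6.1
= 274 + 7.39 + 6.10
= 287.49 mOsm/kg ≈ 287.5 mOsm/kg
Osmolar gap = measured − calculated = 336 − 287.5 = 48.5 mOsm/kg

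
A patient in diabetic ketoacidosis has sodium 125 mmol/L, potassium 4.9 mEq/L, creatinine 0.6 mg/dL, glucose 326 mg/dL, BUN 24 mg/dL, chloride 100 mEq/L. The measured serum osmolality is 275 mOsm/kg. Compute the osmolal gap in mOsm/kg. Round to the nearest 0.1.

-1.7 mOsm/kg

Calculated osmolality = 2·Na + glucose/18 + BUN/2.8
= 2·125 + 326/18 + 24/2.8
= 250 + 18.11 + 8.57
= 276.68 mOsm/kg ≈ 276.7 mOsm/kg
Osmolar gap = measured − calculated = 275 − 276.7 = -1.7 mOsm/kg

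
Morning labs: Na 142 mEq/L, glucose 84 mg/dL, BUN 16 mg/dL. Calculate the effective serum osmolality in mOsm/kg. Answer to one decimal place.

Effective osmolality excludes urea (freely permeant across cell membranes):
2·Na + glucose/18
= 2·142 + 84/18
= 284 + 4.67
= 288.67 mOsm/kg

288.7 mOsm/kg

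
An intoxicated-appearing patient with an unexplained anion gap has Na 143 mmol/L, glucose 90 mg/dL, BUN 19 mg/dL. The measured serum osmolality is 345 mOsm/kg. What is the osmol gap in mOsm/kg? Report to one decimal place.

Calculated osmolality = 2·Na + glucose/18 + BUN/2.8
= 2·143 + 90/18 + 19/2.8
= 286 + 5 + 6.79
= 297.79 mOsm/kg ≈ 297.8 mOsm/kg
Osmolar gap = measured − calculated = 345 − 297.8 = 47.2 mOsm/kg

47.2 mOsm/kg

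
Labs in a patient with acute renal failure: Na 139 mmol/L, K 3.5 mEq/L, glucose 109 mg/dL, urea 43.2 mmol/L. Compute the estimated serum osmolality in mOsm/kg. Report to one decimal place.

327.3 mOsm/kg

Calculated osmolality = 2·Na + glucose/18 + urea
= 2·139 + 109/18 + 43.2
= 278 + 6.06 + 43.20
= 327.26 mOsm/kg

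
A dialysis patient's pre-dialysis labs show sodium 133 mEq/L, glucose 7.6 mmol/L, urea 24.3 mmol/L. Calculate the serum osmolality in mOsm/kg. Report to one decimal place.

Calculated osmolality = 2·Na + glucose + urea
= 2·133 + 7.6 + 24.3
= 266 + 7.60 + 24.30
= 297.9 mOsm/kg

297.9 mOsm/kg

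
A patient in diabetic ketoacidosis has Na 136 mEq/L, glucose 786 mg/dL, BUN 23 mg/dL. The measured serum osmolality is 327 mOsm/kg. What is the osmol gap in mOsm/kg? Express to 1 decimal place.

Calculated osmolality = 2·Na + glucose/18 + BUN/2.8
= 2·136 + 786/18 + 23/2.8
= 272 + 43.67 + 8.21
= 323.88 mOsm/kg ≈ 323.9 mOsm/kg
Osmolar gap = measured − calculated = 327 − 323.9 = 3.1 mOsm/kg

3.1 mOsm/kg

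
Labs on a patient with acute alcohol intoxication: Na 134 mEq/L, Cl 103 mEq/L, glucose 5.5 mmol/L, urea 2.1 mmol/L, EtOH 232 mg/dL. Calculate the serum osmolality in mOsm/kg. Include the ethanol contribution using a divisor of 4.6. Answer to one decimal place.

Calculated osmolality = 2·Na + glucose + urea + ethanol/4.6
= 2·134 + 5.5 + 2.1 + 232/4.6
= 268 + 5.50 + 2.10 + 50.43
= 326.03 mOsm/kg

326.0 mOsm/kg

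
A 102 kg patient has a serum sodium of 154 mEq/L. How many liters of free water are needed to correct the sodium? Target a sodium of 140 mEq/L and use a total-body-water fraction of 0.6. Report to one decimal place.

6.1 L

TBW = 0.6 · 102 = 61.2 L
Free water deficit = TBW · (Na/140 − 1)
= 61.2 · (154/140 − 1)
= 61.2 · 0.1
= 6.12 L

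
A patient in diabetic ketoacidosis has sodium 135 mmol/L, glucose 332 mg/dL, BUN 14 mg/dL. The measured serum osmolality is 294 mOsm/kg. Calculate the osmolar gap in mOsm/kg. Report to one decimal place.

0.6 mOsm/kg

Calculated osmolality = 2·Na + glucose/18 + BUN/2.8
= 2·135 + 332/18 + 14/2.8
= 270 + 18.44 + 5
= 293.44 mOsm/kg ≈ 293.4 mOsm/kg
Osmolar gap = measured − calculated = 294 − 293.4 = 0.6 mOsm/kg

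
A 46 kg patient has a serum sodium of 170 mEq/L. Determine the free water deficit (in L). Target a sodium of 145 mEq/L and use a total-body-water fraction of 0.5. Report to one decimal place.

4.0 L

TBW = 0.5 · 46 = 23 L
Free water deficit = TBW · (Na/145 − 1)
= 23 · (170/145 − 1)
= 23 · 0.1724
= 3.97 L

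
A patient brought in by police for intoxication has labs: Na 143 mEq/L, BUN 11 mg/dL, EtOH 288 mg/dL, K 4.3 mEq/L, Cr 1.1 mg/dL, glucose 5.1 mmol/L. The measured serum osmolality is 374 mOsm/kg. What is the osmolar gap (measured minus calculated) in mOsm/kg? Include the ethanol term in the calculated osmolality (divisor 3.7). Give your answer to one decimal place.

1.1 mOsm/kg

Calculated osmolality = 2·Na + glucose + BUN/2.8 + ethanol/3.7
= 2·143 + 5.1 + 11/2.8 + 288/3.7
= 286 + 5.10 + 3.93 + 77.84
= 372.87 mOsm/kg ≈ 372.9 mOsm/kg
Osmolar gap = measured − calculated = 374 − 372.9 = 1.1 mOsm/kg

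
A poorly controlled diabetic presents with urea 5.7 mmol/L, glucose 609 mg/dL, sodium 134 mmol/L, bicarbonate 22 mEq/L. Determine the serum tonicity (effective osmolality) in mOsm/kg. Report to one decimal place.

301.8 mOsm/kg

Effective osmolality excludes urea (freely permeant across cell membranes):
2·Na + glucose/18
= 2·134 + 609/18
= 268 + 33.83
= 301.83 mOsm/kg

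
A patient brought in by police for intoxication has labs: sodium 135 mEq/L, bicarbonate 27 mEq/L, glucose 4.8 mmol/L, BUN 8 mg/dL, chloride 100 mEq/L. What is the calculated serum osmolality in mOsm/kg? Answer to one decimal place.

277.7 mOsm/kg

Calculated osmolality = 2·Na + glucose + BUN/2.8
= 2·135 + 4.8 + 8/2.8
= 270 + 4.80 + 2.86
= 277.66 mOsm/kg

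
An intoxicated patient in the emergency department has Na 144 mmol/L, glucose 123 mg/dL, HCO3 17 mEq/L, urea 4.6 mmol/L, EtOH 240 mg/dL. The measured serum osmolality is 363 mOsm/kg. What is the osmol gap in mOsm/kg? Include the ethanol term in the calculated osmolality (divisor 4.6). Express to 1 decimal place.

Calculated osmolality = 2·Na + glucose/18 + urea + ethanol/4.6
= 2·144 + 123/18 + 4.6 + 240/4.6
= 288 + 6.83 + 4.60 + 52.17
= 351.6 mOsm/kg ≈ 351.6 mOsm/kg
Osmolar gap = measured − calculated = 363 − 351.6 = 11.4 mOsm/kg

11.4 mOsm/kg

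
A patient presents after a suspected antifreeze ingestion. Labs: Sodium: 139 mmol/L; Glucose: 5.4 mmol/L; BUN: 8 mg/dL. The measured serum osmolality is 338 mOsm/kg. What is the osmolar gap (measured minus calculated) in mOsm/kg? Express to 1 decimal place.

Calculated osmolality = 2·Na + glucose + BUN/2.8
= 2·139 + 5.4 + 8/2.8
= 278 + 5.40 + 2.86
= 286.26 mOsm/kg ≈ 286.3 mOsm/kg
Osmolar gap = measured − calculated = 338 − 286.3 = 51.7 mOsm/kg

51.7 mOsm/kg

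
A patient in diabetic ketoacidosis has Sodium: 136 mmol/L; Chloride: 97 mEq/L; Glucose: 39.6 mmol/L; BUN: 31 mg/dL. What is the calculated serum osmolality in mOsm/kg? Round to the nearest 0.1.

Calculated osmolality = 2·Na + glucose + BUN/2.8
= 2·136 + 39.6 + 31/2.8
= 272 + 39.60 + 11.07
= 322.67 mOsm/kg

322.7 mOsm/kg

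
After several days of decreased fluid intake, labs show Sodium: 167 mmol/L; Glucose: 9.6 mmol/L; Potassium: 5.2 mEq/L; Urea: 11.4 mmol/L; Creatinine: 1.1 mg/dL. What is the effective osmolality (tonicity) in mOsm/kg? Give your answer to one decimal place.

343.6 mOsm/kg

Effective osmolality excludes urea (freely permeant across cell membranes):
2·Na + glucose
= 2·167 + 9.6
= 334 + 9.6
= 343.6 mOsm/kg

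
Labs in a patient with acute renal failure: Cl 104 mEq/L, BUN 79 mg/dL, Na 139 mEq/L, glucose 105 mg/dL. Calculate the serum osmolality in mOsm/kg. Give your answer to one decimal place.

Calculated osmolality = 2·Na + glucose/18 + BUN/2.8
= 2·139 + 105/18 + 79/2.8
= 278 + 5.83 + 28.21
= 312.04 mOsm/kg

312.0 mOsm/kg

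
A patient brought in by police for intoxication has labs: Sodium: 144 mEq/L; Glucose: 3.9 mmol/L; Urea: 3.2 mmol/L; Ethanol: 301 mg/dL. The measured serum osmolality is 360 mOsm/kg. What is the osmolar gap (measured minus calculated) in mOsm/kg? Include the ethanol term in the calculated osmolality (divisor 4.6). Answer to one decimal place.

Calculated osmolality = 2·Na + glucose + urea + ethanol/4.6
= 2·144 + 3.9 + 3.2 + 301/4.6
= 288 + 3.90 + 3.20 + 65.43
= 360.53 mOsm/kg ≈ 360.5 mOsm/kg
Osmolar gap = measured − calculated = 360 − 360.5 = -0.5 mOsm/kg

-0.5 mOsm/kg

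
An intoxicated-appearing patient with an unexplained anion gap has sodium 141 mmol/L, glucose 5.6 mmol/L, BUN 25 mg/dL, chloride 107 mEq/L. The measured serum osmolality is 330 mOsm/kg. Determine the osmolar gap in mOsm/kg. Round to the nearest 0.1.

33.5 mOsm/kg

Calculated osmolality = 2·Na + glucose + BUN/2.8
= 2·141 + 5.6 + 25/2.8
= 282 + 5.60 + 8.93
= 296.53 mOsm/kg ≈ 296.5 mOsm/kg
Osmolar gap = measured − calculated = 330 − 296.5 = 33.5 mOsm/kg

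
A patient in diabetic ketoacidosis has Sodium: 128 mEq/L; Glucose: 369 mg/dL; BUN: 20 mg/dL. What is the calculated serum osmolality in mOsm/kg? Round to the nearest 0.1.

283.6 mOsm/kg

Calculated osmolality = 2·Na + glucose/18 + BUN/2.8
= 2·128 + 369/18 + 20/2.8
= 256 + 20.50 + 7.14
= 283.64 mOsm/kg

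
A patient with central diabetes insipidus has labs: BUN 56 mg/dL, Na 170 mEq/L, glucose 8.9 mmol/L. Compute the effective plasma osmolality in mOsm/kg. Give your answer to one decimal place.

Effective osmolality excludes urea (freely permeant across cell membranes):
2·Na + glucose
= 2·170 + 8.9
= 340 + 8.9
= 348.9 mOsm/kg

348.9 mOsm/kg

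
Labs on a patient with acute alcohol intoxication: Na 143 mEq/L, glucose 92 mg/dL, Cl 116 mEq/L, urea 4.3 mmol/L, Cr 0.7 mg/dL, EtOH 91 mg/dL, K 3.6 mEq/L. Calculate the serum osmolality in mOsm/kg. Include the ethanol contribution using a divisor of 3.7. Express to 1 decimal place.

Calculated osmolality = 2·Na + glucose/18 + urea + ethanol/3.7
= 2·143 + 92/18 + 4.3 + 91/3.7
= 286 + 5.11 + 4.30 + 24.59
= 320 mOsm/kg

320.0 mOsm/kg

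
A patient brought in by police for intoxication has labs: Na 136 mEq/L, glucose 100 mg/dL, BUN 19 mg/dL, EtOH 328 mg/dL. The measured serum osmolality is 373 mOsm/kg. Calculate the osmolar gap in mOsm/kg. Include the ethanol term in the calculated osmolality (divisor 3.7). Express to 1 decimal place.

Calculated osmolality = 2·Na + glucose/18 + BUN/2.8 + ethanol/3.7
= 2·136 + 100/18 + 19/2.8 + 328/3.7
= 272 + 5.56 + 6.79 + 88.65
= 373 mOsm/kg ≈ 373.0 mOsm/kg
Osmolar gap = measured − calculated = 373 − 373.0 = 0.0 mOsm/kg

0.0 mOsm/kg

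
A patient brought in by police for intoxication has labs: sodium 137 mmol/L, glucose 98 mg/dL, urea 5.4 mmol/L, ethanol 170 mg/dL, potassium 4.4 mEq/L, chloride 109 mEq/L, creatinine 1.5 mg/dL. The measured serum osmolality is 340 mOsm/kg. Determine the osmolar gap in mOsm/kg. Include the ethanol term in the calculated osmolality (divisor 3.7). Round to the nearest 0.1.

9.2 mOsm/kg

Calculated osmolality = 2·Na + glucose/18 + urea + ethanol/3.7
= 2·137 + 98/18 + 5.4 + 170/3.7
= 274 + 5.44 + 5.40 + 45.95
= 330.79 mOsm/kg ≈ 330.8 mOsm/kg
Osmolar gap = measured − calculated = 340 − 330.8 = 9.2 mOsm/kg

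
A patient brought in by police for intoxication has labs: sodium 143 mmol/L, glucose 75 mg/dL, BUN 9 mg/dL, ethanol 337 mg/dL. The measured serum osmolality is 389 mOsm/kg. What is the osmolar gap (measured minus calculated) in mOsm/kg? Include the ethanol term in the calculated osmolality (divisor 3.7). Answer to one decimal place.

4.5 mOsm/kg

Calculated osmolality = 2·Na + glucose/18 + BUN/2.8 + ethanol/3.7
= 2·143 + 75/18 + 9/2.8 + 337/3.7
= 286 + 4.17 + 3.21 + 91.08
= 384.46 mOsm/kg ≈ 384.5 mOsm/kg
Osmolar gap = measured − calculated = 389 − 384.5 = 4.5 mOsm/kg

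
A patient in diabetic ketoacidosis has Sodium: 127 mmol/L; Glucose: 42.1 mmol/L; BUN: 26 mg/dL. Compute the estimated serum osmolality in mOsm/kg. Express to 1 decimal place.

305.4 mOsm/kg

Calculated osmolality = 2·Na + glucose + BUN/2.8
= 2·127 + 42.1 + 26/2.8
= 254 + 42.10 + 9.29
= 305.39 mOsm/kg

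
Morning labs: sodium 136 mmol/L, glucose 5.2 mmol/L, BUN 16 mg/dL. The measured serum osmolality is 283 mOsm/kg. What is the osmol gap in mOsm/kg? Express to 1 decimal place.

0.1 mOsm/kg

Calculated osmolality = 2·Na + glucose + BUN/2.8
= 2·136 + 5.2 + 16/2.8
= 272 + 5.20 + 5.71
= 282.91 mOsm/kg ≈ 282.9 mOsm/kg
Osmolar gap = measured − calculated = 283 − 282.9 = 0.1 mOsm/kg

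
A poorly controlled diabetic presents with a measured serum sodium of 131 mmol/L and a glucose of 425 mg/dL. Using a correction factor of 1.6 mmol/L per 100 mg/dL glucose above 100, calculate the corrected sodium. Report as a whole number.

Corrected Na = measured Na + 1.6 · (glucose − 100)/100
= 131 + 1.6 · (425 − 100)/100
= 131 + 5.2
= 136.2 mmol/L

136 mmol/L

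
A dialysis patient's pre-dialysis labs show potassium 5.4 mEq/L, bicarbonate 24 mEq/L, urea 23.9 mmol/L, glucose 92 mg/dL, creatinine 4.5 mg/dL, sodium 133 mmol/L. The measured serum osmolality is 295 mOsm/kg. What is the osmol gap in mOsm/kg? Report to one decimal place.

0.0 mOsm/kg

Calculated osmolality = 2·Na + glucose/18 + urea
= 2·133 + 92/18 + 23.9
= 266 + 5.11 + 23.90
= 295.01 mOsm/kg ≈ 295.0 mOsm/kg
Osmolar gap = measured − calculated = 295 − 295.0 = 0.0 mOsm/kg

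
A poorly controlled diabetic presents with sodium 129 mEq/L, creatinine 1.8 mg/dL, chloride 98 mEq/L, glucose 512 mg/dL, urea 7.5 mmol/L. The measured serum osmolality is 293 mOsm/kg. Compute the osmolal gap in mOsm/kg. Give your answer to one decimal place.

Calculated osmolality = 2·Na + glucose/18 + urea
= 2·129 + 512/18 + 7.5
= 258 + 28.44 + 7.50
= 293.94 mOsm/kg ≈ 293.9 mOsm/kg
Osmolar gap = measured − calculated = 293 − 293.9 = -0.9 mOsm/kg

-0.9 mOsm/kg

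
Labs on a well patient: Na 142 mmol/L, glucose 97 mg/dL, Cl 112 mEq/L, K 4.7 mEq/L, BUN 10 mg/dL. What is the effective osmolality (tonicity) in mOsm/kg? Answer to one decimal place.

289.4 mOsm/kg

Effective osmolality excludes urea (freely permeant across cell membranes):
2·Na + glucose/18
= 2·142 + 97/18
= 284 + 5.39
= 289.39 mOsm/kg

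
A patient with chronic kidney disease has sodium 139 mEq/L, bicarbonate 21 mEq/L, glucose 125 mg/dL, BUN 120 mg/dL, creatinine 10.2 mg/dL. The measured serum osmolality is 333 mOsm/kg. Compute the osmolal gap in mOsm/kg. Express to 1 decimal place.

5.2 mOsm/kg

Calculated osmolality = 2·Na + glucose/18 + BUN/2.8
= 2·139 + 125/18 + 120/2.8
= 278 + 6.94 + 42.86
= 327.8 mOsm/kg ≈ 327.8 mOsm/kg
Osmolar gap = measured − calculated = 333 − 327.8 = 5.2 mOsm/kg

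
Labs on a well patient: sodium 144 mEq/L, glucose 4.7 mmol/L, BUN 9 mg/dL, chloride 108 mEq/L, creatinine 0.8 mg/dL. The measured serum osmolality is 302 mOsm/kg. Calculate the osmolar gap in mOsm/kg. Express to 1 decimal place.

Calculated osmolality = 2·Na + glucose + BUN/2.8
= 2·144 + 4.7 + 9/2.8
= 288 + 4.70 + 3.21
= 295.91 mOsm/kg ≈ 295.9 mOsm/kg
Osmolar gap = measured − calculated = 302 − 295.9 = 6.1 mOsm/kg

6.1 mOsm/kg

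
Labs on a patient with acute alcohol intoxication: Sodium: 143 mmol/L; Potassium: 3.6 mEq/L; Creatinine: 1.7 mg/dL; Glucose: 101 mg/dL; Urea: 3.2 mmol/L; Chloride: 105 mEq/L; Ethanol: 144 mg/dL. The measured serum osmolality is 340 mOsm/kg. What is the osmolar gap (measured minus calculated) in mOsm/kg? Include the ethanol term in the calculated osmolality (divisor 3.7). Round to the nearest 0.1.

6.3 mOsm/kg

Calculated osmolality = 2·Na + glucose/18 + urea + ethanol/3.7
= 2·143 + 101/18 + 3.2 + 144/3.7
= 286 + 5.61 + 3.20 + 38.92
= 333.73 mOsm/kg ≈ 333.7 mOsm/kg
Osmolar gap = measured − calculated = 340 − 333.7 = 6.3 mOsm/kg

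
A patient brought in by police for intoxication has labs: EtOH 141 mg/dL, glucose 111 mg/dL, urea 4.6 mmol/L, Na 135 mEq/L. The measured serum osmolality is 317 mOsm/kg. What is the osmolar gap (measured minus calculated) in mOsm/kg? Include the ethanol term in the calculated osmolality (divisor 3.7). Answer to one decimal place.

-1.9 mOsm/kg

Calculated osmolality = 2·Na + glucose/18 + urea + ethanol/3.7
= 2·135 + 111/18 + 4.6 + 141/3.7
= 270 + 6.17 + 4.60 + 38.11
= 318.88 mOsm/kg ≈ 318.9 mOsm/kg
Osmolar gap = measured − calculated = 317 − 318.9 = -1.9 mOsm/kg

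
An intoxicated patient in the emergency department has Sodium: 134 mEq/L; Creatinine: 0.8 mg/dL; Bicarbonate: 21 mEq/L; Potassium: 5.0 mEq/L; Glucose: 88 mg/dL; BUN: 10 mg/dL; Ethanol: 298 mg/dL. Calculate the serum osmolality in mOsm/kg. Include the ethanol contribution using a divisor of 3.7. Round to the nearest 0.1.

357.0 mOsm/kg

Calculated osmolality = 2·Na + glucose/18 + BUN/2.8 + ethanol/3.7
= 2·134 + 88/18 + 10/2.8 + 298/3.7
= 268 + 4.89 + 3.57 + 80.54
= 357 mOsm/kg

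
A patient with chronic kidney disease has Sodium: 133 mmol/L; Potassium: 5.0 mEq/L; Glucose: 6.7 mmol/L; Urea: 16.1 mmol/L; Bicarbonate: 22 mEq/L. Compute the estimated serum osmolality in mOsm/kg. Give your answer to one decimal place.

288.8 mOsm/kg

Calculated osmolality = 2·Na + glucose + urea
= 2·133 + 6.7 + 16.1
= 266 + 6.70 + 16.10
= 288.8 mOsm/kg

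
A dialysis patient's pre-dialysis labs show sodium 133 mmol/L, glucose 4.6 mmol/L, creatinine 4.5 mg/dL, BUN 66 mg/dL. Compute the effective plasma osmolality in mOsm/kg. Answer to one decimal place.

270.6 mOsm/kg

Effective osmolality excludes urea (freely permeant across cell membranes):
2·Na + glucose
= 2·133 + 4.6
= 266 + 4.6
= 270.6 mOsm/kg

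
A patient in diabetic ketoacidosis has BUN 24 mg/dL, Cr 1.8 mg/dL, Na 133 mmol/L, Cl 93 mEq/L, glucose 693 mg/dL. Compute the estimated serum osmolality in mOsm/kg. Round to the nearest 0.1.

Calculated osmolality = 2·Na + glucose/18 + BUN/2.8
= 2·133 + 693/18 + 24/2.8
= 266 + 38.50 + 8.57
= 313.07 mOsm/kg

313.1 mOsm/kg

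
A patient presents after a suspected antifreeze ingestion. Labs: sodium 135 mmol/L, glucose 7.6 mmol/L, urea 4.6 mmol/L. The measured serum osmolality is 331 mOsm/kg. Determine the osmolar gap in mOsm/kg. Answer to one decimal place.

48.8 mOsm/kg

Calculated osmolality = 2·Na + glucose + urea
= 2·135 + 7.6 + 4.6
= 270 + 7.60 + 4.60
= 282.2 mOsm/kg ≈ 282.2 mOsm/kg
Osmolar gap = measured − calculated = 331 − 282.2 = 48.8 mOsm/kg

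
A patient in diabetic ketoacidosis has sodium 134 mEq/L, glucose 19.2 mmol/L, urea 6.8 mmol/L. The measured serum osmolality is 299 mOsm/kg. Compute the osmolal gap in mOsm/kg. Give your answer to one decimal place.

5.0 mOsm/kg

Calculated osmolality = 2·Na + glucose + urea
= 2·134 + 19.2 + 6.8
= 268 + 19.20 + 6.80
= 294 mOsm/kg ≈ 294.0 mOsm/kg
Osmolar gap = measured − calculated = 299 − 294.0 = 5.0 mOsm/kg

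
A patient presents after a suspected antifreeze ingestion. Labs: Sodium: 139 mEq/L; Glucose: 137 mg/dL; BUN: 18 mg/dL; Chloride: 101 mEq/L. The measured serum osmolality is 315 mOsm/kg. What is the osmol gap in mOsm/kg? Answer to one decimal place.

Calculated osmolality = 2·Na + glucose/18 + BUN/2.8
= 2·139 + 137/18 + 18/2.8
= 278 + 7.61 + 6.43
= 292.04 mOsm/kg ≈ 292.0 mOsm/kg
Osmolar gap = measured − calculated = 315 − 292.0 = 23.0 mOsm/kg

23.0 mOsm/kg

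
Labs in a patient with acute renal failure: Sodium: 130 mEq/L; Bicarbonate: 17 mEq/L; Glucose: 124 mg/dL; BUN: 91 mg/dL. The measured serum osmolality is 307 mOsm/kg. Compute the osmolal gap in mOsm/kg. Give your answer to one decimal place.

Calculated osmolality = 2·Na + glucose/18 + BUN/2.8
= 2·130 + 124/18 + 91/2.8
= 260 + 6.89 + 32.50
= 299.39 mOsm/kg ≈ 299.4 mOsm/kg
Osmolar gap = measured − calculated = 307 − 299.4 = 7.6 mOsm/kg

7.6 mOsm/kg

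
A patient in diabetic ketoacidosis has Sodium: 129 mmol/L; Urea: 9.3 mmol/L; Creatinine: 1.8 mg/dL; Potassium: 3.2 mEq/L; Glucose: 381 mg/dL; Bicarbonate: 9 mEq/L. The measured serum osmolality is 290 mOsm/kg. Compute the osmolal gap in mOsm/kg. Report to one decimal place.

Calculated osmolality = 2·Na + glucose/18 + urea
= 2·129 + 381/18 + 9.3
= 258 + 21.17 + 9.30
= 288.47 mOsm/kg ≈ 288.5 mOsm/kg
Osmolar gap = measured − calculated = 290 − 288.5 = 1.5 mOsm/kg

1.5 mOsm/kg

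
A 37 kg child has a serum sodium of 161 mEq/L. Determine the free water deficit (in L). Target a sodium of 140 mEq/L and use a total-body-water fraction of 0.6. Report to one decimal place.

3.3 L

TBW = 0.6 · 37 = 22.2 L
Free water deficit = TBW · (Na/140 − 1)
= 22.2 · (161/140 − 1)
= 22.2 · 0.15
= 3.33 L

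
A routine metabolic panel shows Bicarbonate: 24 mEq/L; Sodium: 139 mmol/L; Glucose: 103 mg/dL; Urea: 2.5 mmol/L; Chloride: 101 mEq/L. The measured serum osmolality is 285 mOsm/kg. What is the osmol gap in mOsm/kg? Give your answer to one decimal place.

Calculated osmolality = 2·Na + glucose/18 + urea
= 2·139 + 103/18 + 2.5
= 278 + 5.72 + 2.50
= 286.22 mOsm/kg ≈ 286.2 mOsm/kg
Osmolar gap = measured − calculated = 285 − 286.2 = -1.2 mOsm/kg

-1.2 mOsm/kg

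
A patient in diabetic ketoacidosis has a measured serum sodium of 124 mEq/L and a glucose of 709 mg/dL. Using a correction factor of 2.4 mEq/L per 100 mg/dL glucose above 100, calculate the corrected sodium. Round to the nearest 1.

Corrected Na = measured Na + 2.4 · (glucose − 100)/100
= 124 + 2.4 · (709 − 100)/100
= 124 + 14.6
= 138.6 mEq/L

139 mEq/L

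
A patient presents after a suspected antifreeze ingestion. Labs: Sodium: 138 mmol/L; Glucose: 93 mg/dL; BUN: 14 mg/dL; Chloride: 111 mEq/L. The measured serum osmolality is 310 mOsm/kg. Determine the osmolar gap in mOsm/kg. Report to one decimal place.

Calculated osmolality = 2·Na + glucose/18 + BUN/2.8
= 2·138 + 93/18 + 14/2.8
= 276 + 5.17 + 5
= 286.17 mOsm/kg ≈ 286.2 mOsm/kg
Osmolar gap = measured − calculated = 310 − 286.2 = 23.8 mOsm/kg

23.8 mOsm/kg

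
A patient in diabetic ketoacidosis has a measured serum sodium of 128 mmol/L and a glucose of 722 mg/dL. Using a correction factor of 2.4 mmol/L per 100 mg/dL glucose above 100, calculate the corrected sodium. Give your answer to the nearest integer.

143 mmol/L

Corrected Na = measured Na + 2.4 · (glucose − 100)/100
= 128 + 2.4 · (722 − 100)/100
= 128 + 14.9
= 142.9 mmol/L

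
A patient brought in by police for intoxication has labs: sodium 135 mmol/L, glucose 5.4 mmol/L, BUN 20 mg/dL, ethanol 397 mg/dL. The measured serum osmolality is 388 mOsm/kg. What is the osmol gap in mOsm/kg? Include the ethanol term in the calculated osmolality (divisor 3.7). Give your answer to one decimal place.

-1.8 mOsm/kg

Calculated osmolality = 2·Na + glucose + BUN/2.8 + ethanol/3.7
= 2·135 + 5.4 + 20/2.8 + 397/3.7
= 270 + 5.40 + 7.14 + 107.30
= 389.84 mOsm/kg ≈ 389.8 mOsm/kg
Osmolar gap = measured − calculated = 388 − 389.8 = -1.8 mOsm/kg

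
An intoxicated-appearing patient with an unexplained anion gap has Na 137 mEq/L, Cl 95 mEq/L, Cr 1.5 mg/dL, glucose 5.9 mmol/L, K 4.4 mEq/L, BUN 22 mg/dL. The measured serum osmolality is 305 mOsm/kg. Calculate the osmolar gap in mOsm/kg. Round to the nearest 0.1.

Calculated osmolality = 2·Na + glucose + BUN/2.8
= 2·137 + 5.9 + 22/2.8
= 274 + 5.90 + 7.86
= 287.76 mOsm/kg ≈ 287.8 mOsm/kg
Osmolar gap = measured − calculated = 305 − 287.8 = 17.2 mOsm/kg

17.2 mOsm/kg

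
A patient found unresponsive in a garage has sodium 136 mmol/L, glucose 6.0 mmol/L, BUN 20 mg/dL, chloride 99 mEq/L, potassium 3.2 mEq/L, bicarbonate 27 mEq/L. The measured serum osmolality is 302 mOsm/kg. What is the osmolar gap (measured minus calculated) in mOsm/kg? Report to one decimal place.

16.9 mOsm/kg

Calculated osmolality = 2·Na + glucose + BUN/2.8
= 2·136 + 6 + 20/2.8
= 272 + 6 + 7.14
= 285.14 mOsm/kg ≈ 285.1 mOsm/kg
Osmolar gap = measured − calculated = 302 − 285.1 = 16.9 mOsm/kg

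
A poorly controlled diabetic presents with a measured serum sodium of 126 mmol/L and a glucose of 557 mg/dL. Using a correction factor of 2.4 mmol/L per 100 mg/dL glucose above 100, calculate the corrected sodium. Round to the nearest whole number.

137 mmol/L

Corrected Na = measured Na + 2.4 · (glucose − 100)/100
= 126 + 2.4 · (557 − 100)/100
= 126 + 11
= 137 mmol/L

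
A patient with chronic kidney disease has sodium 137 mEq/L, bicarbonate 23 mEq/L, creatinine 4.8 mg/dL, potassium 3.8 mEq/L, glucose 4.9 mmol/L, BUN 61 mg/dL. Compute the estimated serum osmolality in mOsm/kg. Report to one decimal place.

300.7 mOsm/kg

Calculated osmolality = 2·Na + glucose + BUN/2.8
= 2·137 + 4.9 + 61/2.8
= 274 + 4.90 + 21.79
= 300.69 mOsm/kg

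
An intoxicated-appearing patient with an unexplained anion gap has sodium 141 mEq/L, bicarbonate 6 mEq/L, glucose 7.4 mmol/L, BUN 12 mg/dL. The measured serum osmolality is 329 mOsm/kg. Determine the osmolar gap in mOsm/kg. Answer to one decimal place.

35.3 mOsm/kg

Calculated osmolality = 2·Na + glucose + BUN/2.8
= 2·141 + 7.4 + 12/2.8
= 282 + 7.40 + 4.29
= 293.69 mOsm/kg ≈ 293.7 mOsm/kg
Osmolar gap = measured − calculated = 329 − 293.7 = 35.3 mOsm/kg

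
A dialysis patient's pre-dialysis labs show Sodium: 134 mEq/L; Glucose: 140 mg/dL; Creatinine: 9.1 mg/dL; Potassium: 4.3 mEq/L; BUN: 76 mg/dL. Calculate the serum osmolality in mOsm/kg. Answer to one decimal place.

Calculated osmolality = 2·Na + glucose/18 + BUN/2.8
= 2·134 + 140/18 + 76/2.8
= 268 + 7.78 + 27.14
= 302.92 mOsm/kg

302.9 mOsm/kg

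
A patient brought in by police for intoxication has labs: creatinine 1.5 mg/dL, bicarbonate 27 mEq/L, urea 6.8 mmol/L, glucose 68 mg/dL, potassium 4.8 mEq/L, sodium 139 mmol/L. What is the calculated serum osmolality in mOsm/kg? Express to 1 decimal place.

Calculated osmolality = 2·Na + glucose/18 + urea
= 2·139 + 68/18 + 6.8
= 278 + 3.78 + 6.80
= 288.58 mOsm/kg

288.6 mOsm/kg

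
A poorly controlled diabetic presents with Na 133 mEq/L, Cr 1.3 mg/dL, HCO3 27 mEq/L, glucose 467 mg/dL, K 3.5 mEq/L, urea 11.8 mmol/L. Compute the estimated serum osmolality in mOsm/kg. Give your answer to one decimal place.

303.7 mOsm/kg

Calculated osmolality = 2·Na + glucose/18 + urea
= 2·133 + 467/18 + 11.8
= 266 + 25.94 + 11.80
= 303.74 mOsm/kg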